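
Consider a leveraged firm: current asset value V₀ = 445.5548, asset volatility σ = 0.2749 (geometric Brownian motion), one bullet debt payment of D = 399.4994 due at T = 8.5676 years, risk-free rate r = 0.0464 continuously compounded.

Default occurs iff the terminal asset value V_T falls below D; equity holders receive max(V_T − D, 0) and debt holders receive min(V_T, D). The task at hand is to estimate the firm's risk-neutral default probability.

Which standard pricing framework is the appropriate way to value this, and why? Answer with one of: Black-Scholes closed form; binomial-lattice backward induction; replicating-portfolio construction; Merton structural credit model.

framework: Merton structural credit model

Key observation: the asked-for credit quantity lives on the firm's capital structure — asset value, asset volatility, debt face 399.4994 — which is the structural model's domain.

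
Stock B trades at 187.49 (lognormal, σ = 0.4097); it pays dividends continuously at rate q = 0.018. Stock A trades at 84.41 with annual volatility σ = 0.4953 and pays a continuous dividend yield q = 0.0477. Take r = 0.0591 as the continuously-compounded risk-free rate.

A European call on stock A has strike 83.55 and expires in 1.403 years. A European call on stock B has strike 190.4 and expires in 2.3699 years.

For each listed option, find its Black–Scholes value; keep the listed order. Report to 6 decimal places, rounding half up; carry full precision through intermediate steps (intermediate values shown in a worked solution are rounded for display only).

price(stock A call K=83.55) = 19.019357
price(stock B call K=190.4) = 50.137739

[stock A call K=83.55]
σ√T = 0.4953·√1.403 = 0.586674
d₁ = (ln(S/K) + (r−q+σ²/2)T) / (σ√T) = (ln(84.41/83.55) + (0.0591−0.0477+0.4953²/2)·1.403) / 0.586674 = (0.010241 + 0.188088) / 0.586674 = 0.338055
d₂ = d₁ − σ√T = 0.338055 − 0.586674 = -0.248619
e^{−rT} = 0.920427
e^{−qT} = 0.935267
N(d₁) = 0.632339,  N(d₂) = 0.401828
price = S·e^{−qT}·N(d₁) − K·e^{−rT}·N(d₂) = 49.920582 − 30.901226 = 19.019357
[stock B call K=190.4]
σ√T = 0.4097·√2.3699 = 0.630712
d₁ = (ln(S/K) + (r−q+σ²/2)T) / (σ√T) = (ln(187.49/190.4) + (0.0591−0.018+0.4097²/2)·2.3699) / 0.630712 = (-0.015402 + 0.296302) / 0.630712 = 0.445370
d₂ = d₁ − σ√T = 0.445370 − 0.630712 = -0.185342
e^{−rT} = 0.869305
e^{−qT} = 0.958239
N(d₁) = 0.671974,  N(d₂) = 0.426480
price = S·e^{−qT}·N(d₁) − K·e^{−rT}·N(d₂) = 120.726936 − 70.589197 = 50.137739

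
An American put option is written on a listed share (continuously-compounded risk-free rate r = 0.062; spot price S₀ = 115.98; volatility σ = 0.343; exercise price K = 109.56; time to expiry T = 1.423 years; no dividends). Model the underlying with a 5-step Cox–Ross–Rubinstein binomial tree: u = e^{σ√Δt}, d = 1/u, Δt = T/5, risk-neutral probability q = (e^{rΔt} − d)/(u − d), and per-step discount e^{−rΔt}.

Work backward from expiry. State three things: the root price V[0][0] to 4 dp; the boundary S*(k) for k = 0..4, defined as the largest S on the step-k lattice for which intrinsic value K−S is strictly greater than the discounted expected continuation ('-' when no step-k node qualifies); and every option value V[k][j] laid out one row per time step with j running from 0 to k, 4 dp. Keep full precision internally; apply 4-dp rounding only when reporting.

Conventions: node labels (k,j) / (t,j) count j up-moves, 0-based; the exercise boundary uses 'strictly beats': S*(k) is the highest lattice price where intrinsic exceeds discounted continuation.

price = 12.2120
boundary = - - - 66.9849 80.4351
tree:
12.2120
19.2961 5.6380
29.3751 10.0107 1.5128
42.5751 17.3598 3.0966 0.0000
53.7762 29.1249 6.3384 0.0000 0.0000
63.1042 42.5751 12.9739 0.0000 0.0000 0.0000

params: Δt=0.28460 u=1.20079 d=0.83278 q=0.50275 e^(-rΔt)=0.98251
t_5 payoffs: 63.1042 42.5751 12.9739 0.0000 0.0000 0.0000
t_4: node(4,0) S=55.7838 payoff=53.7762 vs cont=51.8599 → 53.7762 [stop]  node(4,1) S=80.4351 payoff=29.1249 vs cont=27.2086 → 29.1249 [stop]  node(4,2) S=115.9800 payoff=0.0000 vs cont=6.3384 → 6.3384 [wait]  node(4,3) S=167.2324 payoff=0.0000 vs cont=0.0000 → 0.0000 [wait]  node(4,4) S=241.1336 payoff=0.0000 vs cont=0.0000 → 0.0000 [wait]  ⇒ S*(4)=80.4351
t_3: node(3,0) S=66.9849 payoff=42.5751 vs cont=40.6588 → 42.5751 [stop]  node(3,1) S=96.5861 payoff=12.9739 vs cont=17.3598 → 17.3598 [wait]  node(3,2) S=139.2681 payoff=0.0000 vs cont=3.0966 → 3.0966 [wait]  node(3,3) S=200.8117 payoff=0.0000 vs cont=0.0000 → 0.0000 [wait]  ⇒ S*(3)=66.9849
t_2: node(2,0) S=80.4351 payoff=29.1249 vs cont=29.3751 → 29.3751 [wait]  node(2,1) S=115.9800 payoff=0.0000 vs cont=10.0107 → 10.0107 [wait]  node(2,2) S=167.2324 payoff=0.0000 vs cont=1.5128 → 1.5128 [wait]  ⇒ S*(2)=-
t_1: node(1,0) S=96.5861 payoff=12.9739 vs cont=19.2961 → 19.2961 [wait]  node(1,1) S=139.2681 payoff=0.0000 vs cont=5.6380 → 5.6380 [wait]  ⇒ S*(1)=-
t_0: node(0,0) S=115.9800 payoff=0.0000 vs cont=12.2120 → 12.2120 [wait]  ⇒ S*(0)=-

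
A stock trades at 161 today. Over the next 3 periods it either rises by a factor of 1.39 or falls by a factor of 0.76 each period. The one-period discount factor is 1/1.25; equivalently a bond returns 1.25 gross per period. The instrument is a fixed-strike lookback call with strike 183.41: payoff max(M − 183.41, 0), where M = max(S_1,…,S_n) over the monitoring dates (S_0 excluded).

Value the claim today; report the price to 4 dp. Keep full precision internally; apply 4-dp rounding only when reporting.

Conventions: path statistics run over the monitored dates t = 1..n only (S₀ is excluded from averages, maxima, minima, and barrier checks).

Risk-neutral up-probability p* = (R−d)/(u−d) = (1.25−0.76)/(1.39−0.76) = 0.7778; the claim prices as the p*-weighted sum of path payoffs discounted by R^3.
Enumerate all 2^3 = 8 price paths (U = up ×1.39, D = down ×0.76); each path with k up-moves has probability p*^k·(1−p*)^(3−k).
DDD: M=122.3600, payoff=0.0000, prob=0.010974
UDD: M=223.7900, payoff=40.3800, prob=0.038409
DUD: M=170.0804, payoff=0.0000, prob=0.038409
UUD: M=311.0681, payoff=127.6581, prob=0.134431
DDU: M=129.2611, payoff=0.0000, prob=0.038409
UDU: M=236.4118, payoff=53.0018, prob=0.134431
DUU: M=236.4118, payoff=53.0018, prob=0.134431
UUU: M=432.3847, payoff=248.9747, prob=0.470508
Price = Σ prob·payoff / R^3 = 150.106702 / 1.953125 = 76.8546

price = 76.8546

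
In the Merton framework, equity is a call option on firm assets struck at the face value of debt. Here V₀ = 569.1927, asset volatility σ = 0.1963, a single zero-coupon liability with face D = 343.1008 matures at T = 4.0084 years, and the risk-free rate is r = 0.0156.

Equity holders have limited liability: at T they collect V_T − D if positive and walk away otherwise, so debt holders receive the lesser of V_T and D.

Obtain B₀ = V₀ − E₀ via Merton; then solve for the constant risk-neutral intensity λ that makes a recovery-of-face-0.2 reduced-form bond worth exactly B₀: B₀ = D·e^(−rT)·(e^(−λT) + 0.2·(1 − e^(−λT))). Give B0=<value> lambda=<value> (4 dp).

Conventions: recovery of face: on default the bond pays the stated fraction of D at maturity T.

B0=316.8200 lambda=0.0054

Work the structural quantities from V₀ = 569.1927 against face 343.1008:
d₁ = [ln(V₀/D) + (r + σ²/2)T] / (σ√T)
   = [ln(569.1927/343.1008) + (0.0156 + 0.5·0.1963²)·4.0084] / (0.1963·√4.0084)
   = [0.506195 + 0.139760] / 0.393012 = 1.643601
d₂ = d₁ − σ√T = 1.643601 − 0.393012 = 1.250589
N(d₁) = 0.949871,  N(d₂) = 0.894458,  e^(−rT) = 0.939384
E₀ = V₀·N(d₁) − D·e^(−rT)·N(d₂)
   = 569.1927·0.949871 − 343.1008·0.939384·0.894458 = 252.372704
B₀ = V₀ − E₀ = 569.1927 − 252.372704 = 316.819996
e^(−λT) = (B₀·e^(rT)/D − 0.2)/(1 − 0.2) = (316.8200·1.064528/343.1008 − 0.2)/0.8 = 0.97873367
λ = −ln(0.97873367)/4.0084 = 0.005363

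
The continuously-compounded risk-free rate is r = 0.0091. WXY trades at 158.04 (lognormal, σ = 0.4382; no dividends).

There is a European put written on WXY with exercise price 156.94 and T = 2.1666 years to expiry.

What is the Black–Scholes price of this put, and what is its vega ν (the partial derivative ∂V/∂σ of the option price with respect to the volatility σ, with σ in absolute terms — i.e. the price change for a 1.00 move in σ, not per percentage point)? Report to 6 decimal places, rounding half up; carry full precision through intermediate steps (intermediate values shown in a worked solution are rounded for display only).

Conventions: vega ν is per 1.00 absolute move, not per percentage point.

σ√T = 0.4382·√2.1666 = 0.645003
d₁ = (ln(S/K) + (r+σ²/2)T) / (σ√T) = (ln(158.04/156.94) + (0.0091+0.4382²/2)·2.1666) / 0.645003 = (0.006985 + 0.227731) / 0.645003 = 0.363898
d₂ = d₁ − σ√T = 0.363898 − 0.645003 = -0.281105
e^{−rT} = 0.980477
N(−d₁) = 0.357967,  N(−d₂) = 0.610685
Put price V = K·e^{−rT}·N(−d₂) − S·N(−d₁) = 93.969835 − 56.573137 = 37.396697
φ(d₁) = (1/√(2π))·e^{−d₁²/2} = 0.373383
ν = S·φ(d₁)·√T = 86.858333

price = 37.396697
ν = 86.858333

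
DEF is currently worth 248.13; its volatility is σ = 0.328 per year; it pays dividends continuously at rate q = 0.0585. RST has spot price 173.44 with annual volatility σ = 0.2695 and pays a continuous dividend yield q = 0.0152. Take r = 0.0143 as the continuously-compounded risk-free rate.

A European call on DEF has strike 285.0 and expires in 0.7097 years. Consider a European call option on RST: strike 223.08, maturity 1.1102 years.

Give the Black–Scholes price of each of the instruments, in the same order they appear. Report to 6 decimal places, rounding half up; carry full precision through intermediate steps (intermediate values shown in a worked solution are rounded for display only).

price(DEF call K=285.0) = 11.727539
price(RST call K=223.08) = 5.586883

[DEF call K=285.0]
σ√T = 0.328·√0.7097 = 0.276319
d₁ = (ln(S/K) + (r−q+σ²/2)T) / (σ√T) = (ln(248.13/285.0) + (0.0143−0.0585+0.328²/2)·0.7097) / 0.276319 = (-0.138536 + 0.006807) / 0.276319 = -0.476727
d₂ = d₁ − σ√T = -0.476727 − 0.276319 = -0.753047
e^{−rT} = 0.989903
e^{−qT} = 0.959333
N(d₁) = 0.316778,  N(d₂) = 0.225711
price = S·e^{−qT}·N(d₁) − K·e^{−rT}·N(d₂) = 75.405627 − 63.678088 = 11.727539
[RST call K=223.08]
σ√T = 0.2695·√1.1102 = 0.283961
d₁ = (ln(S/K) + (r−q+σ²/2)T) / (σ√T) = (ln(173.44/223.08) + (0.0143−0.0152+0.2695²/2)·1.1102) / 0.283961 = (-0.251699 + 0.039318) / 0.283961 = -0.747921
d₂ = d₁ − σ√T = -0.747921 − 0.283961 = -1.031883
e^{−rT} = 0.984249
e^{−qT} = 0.983267
N(d₁) = 0.227254,  N(d₂) = 0.151063
price = S·e^{−qT}·N(d₁) − K·e^{−rT}·N(d₂) = 38.755346 − 33.168462 = 5.586883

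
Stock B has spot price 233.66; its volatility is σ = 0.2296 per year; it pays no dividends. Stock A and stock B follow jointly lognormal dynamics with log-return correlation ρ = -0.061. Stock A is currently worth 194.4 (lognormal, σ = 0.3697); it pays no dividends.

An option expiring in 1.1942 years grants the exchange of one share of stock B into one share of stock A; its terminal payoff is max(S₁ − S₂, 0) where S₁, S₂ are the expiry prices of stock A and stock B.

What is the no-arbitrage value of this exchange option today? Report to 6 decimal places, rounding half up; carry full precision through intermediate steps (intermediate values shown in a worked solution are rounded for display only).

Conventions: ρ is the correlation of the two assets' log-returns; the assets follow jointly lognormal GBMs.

σ_eff = √(σ₁² + σ₂² − 2ρσ₁σ₂) = √(0.3697² + 0.2296² − 2·-0.061·0.3697·0.2296) = 0.446934
d₁ = (ln(S₁/S₂) + (q₂ − q₁ + σ_eff²/2)T) / (σ_eff√T) = (ln(194.4/233.66) + (0.0 − 0.0 + 0.099875)·1.1942) / 0.488407 = -0.132427
d₂ = d₁ − σ_eff√T = -0.132427 − 0.488407 = -0.620834
N(d₁) = 0.447323,  N(d₂) = 0.267354
V = S₁·e^{−q₁T}·N(d₁) − S₂·e^{−q₂T}·N(d₂) = 86.959618 − 62.470004 = 24.489614
Key observation: pricing in stock B-units makes this a unit-strike call on the ratio S₁/S₂ — the risk-free rate cancels and cannot affect the value.

exchange price = 24.489614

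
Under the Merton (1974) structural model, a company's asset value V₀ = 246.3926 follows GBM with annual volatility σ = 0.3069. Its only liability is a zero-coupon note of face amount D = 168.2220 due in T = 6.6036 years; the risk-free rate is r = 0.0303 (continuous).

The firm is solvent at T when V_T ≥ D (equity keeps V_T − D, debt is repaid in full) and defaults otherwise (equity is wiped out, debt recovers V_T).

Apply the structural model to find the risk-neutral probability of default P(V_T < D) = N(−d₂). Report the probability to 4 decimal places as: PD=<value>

Work the structural quantities from V₀ = 246.3926 against face 168.2220:
d₁ = [ln(V₀/D) + (r + σ²/2)T] / (σ√T)
   = [ln(246.3926/168.2220) + (0.0303 + 0.5·0.3069²)·6.6036] / (0.3069·√6.6036)
   = [0.381642 + 0.511078] / 0.788655 = 1.131951
d₂ = d₁ − σ√T = 1.131951 − 0.788655 = 0.343296
risk-neutral PD = N(−d₂) = N(-0.343296) = 0.365688

PD=0.3657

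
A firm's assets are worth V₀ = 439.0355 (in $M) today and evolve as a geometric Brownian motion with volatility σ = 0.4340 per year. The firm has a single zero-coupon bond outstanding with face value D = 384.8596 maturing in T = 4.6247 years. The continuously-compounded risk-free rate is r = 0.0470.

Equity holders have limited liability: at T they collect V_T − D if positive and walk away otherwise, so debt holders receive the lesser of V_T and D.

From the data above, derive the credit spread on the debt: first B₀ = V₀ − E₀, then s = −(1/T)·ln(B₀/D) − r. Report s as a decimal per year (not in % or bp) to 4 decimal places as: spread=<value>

spread=0.0631

Work the structural quantities from V₀ = 439.0355 against face 384.8596:
d₁ = [ln(V₀/D) + (r + σ²/2)T] / (σ√T)
   = [ln(439.0355/384.8596) + (0.0470 + 0.5·0.4340²)·4.6247] / (0.4340·√4.6247)
   = [0.131702 + 0.652906] / 0.933322 = 0.840661
d₂ = d₁ − σ√T = 0.840661 − 0.933322 = -0.092661
N(d₁) = 0.799731,  N(d₂) = 0.463086,  e^(−rT) = 0.804640
E₀ = V₀·N(d₁) − D·e^(−rT)·N(d₂)
   = 439.0355·0.799731 − 384.8596·0.804640·0.463086 = 207.704849
B₀ = V₀ − E₀ = 439.0355 − 207.704849 = 231.330651
spread = −(1/T)·ln(B₀/D) − r = −(1/4.6247)·ln(231.330651/384.8596) − 0.0470 = 0.06306779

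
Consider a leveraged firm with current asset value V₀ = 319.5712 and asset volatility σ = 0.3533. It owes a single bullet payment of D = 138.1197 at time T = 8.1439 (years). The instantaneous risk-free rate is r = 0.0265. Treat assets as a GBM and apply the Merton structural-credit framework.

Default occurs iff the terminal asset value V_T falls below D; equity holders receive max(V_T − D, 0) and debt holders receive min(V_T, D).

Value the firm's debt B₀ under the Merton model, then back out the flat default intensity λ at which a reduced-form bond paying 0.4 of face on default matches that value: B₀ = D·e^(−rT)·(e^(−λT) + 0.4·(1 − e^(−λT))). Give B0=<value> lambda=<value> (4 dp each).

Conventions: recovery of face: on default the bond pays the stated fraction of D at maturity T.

B0=97.9419 lambda=0.0274

Apply the equity-as-call identities (strike 138.1197, horizon 8.1439 years):
d₁ = [ln(V₀/D) + (r + σ²/2)T] / (σ√T)
   = [ln(319.5712/138.1197) + (0.0265 + 0.5·0.3533²)·8.1439] / (0.3533·√8.1439)
   = [0.838859 + 0.724078] / 1.008231 = 1.550178
d₂ = d₁ − σ√T = 1.550178 − 1.008231 = 0.541948
N(d₁) = 0.939451,  N(d₂) = 0.706073,  e^(−rT) = 0.805886
E₀ = V₀·N(d₁) − D·e^(−rT)·N(d₂)
   = 319.5712·0.939451 − 138.1197·0.805886·0.706073 = 221.629333
B₀ = V₀ − E₀ = 319.5712 − 221.629333 = 97.941867
e^(−λT) = (B₀·e^(rT)/D − 0.4)/(1 − 0.4) = (97.9419·1.240871/138.1197 − 0.4)/0.6 = 0.79985403
λ = −ln(0.79985403)/8.1439 = 0.027422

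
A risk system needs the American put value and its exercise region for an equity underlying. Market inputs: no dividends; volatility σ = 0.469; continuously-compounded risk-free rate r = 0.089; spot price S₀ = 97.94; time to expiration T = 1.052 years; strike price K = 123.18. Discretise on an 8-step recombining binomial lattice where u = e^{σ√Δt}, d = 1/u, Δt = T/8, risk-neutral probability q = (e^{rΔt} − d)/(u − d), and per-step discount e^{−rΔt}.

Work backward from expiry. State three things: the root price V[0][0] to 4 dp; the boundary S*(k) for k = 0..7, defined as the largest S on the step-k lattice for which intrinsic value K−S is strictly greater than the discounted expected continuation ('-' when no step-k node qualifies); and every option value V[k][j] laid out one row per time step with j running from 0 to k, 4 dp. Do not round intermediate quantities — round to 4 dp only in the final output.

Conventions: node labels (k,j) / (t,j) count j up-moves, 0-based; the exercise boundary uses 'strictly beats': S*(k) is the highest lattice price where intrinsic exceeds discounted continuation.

price = 30.8622
boundary = - - 69.7006 58.7996 69.7006 82.6225 69.7006 82.6225
tree:
30.8622
41.2623 20.8635
53.4794 29.6365 12.3055
64.3804 40.6333 18.9923 5.6964
73.5764 53.4794 28.3431 9.7927 1.6037
81.3343 64.3804 40.5575 16.4111 3.1942 0.0000
87.8788 73.5764 53.4794 26.5249 6.3622 0.0000 0.0000
93.3998 81.3343 64.3804 40.5575 12.6721 0.0000 0.0000 0.0000
98.0573 87.8788 73.5764 53.4794 25.2400 0.0000 0.0000 0.0000 0.0000

params: Δt=0.13150 u=1.18539 d=0.84360 q=0.49203 e^(-rΔt)=0.98836
t_8 payoffs: 98.0573 87.8788 73.5764 53.4794 25.2400 0.0000 0.0000 0.0000 0.0000
t_7: node(7,0) S=29.7802 payoff=93.3998 vs cont=91.9666 → 93.3998 [stop]  node(7,1) S=41.8457 payoff=81.3343 vs cont=79.9011 → 81.3343 [stop]  node(7,2) S=58.7996 payoff=64.3804 vs cont=62.9471 → 64.3804 [stop]  node(7,3) S=82.6225 payoff=40.5575 vs cont=39.1243 → 40.5575 [stop]  node(7,4) S=116.0972 payoff=7.0828 vs cont=12.6721 → 12.6721 [wait]  node(7,5) S=163.1344 payoff=0.0000 vs cont=0.0000 → 0.0000 [wait]  node(7,6) S=229.2288 payoff=0.0000 vs cont=0.0000 → 0.0000 [wait]  node(7,7) S=322.1016 payoff=0.0000 vs cont=0.0000 → 0.0000 [wait]  ⇒ S*(7)=82.6225
t_6: node(6,0) S=35.3012 payoff=87.8788 vs cont=86.4456 → 87.8788 [stop]  node(6,1) S=49.6036 payoff=73.5764 vs cont=72.1432 → 73.5764 [stop]  node(6,2) S=69.7006 payoff=53.4794 vs cont=52.0462 → 53.4794 [stop]  node(6,3) S=97.9400 payoff=25.2400 vs cont=26.5249 → 26.5249 [wait]  node(6,4) S=137.6207 payoff=0.0000 vs cont=6.3622 → 6.3622 [wait]  node(6,5) S=193.3781 payoff=0.0000 vs cont=0.0000 → 0.0000 [wait]  node(6,6) S=271.7259 payoff=0.0000 vs cont=0.0000 → 0.0000 [wait]  ⇒ S*(6)=69.7006
t_5: node(5,0) S=41.8457 payoff=81.3343 vs cont=79.9011 → 81.3343 [stop]  node(5,1) S=58.7996 payoff=64.3804 vs cont=62.9471 → 64.3804 [stop]  node(5,2) S=82.6225 payoff=40.5575 vs cont=39.7491 → 40.5575 [stop]  node(5,3) S=116.0972 payoff=7.0828 vs cont=16.4111 → 16.4111 [wait]  node(5,4) S=163.1344 payoff=0.0000 vs cont=3.1942 → 3.1942 [wait]  node(5,5) S=229.2288 payoff=0.0000 vs cont=0.0000 → 0.0000 [wait]  ⇒ S*(5)=82.6225
t_4: node(4,0) S=49.6036 payoff=73.5764 vs cont=72.1432 → 73.5764 [stop]  node(4,1) S=69.7006 payoff=53.4794 vs cont=52.0462 → 53.4794 [stop]  node(4,2) S=97.9400 payoff=25.2400 vs cont=28.3431 → 28.3431 [wait]  node(4,3) S=137.6207 payoff=0.0000 vs cont=9.7927 → 9.7927 [wait]  node(4,4) S=193.3781 payoff=0.0000 vs cont=1.6037 → 1.6037 [wait]  ⇒ S*(4)=69.7006
t_3: node(3,0) S=58.7996 payoff=64.3804 vs cont=62.9471 → 64.3804 [stop]  node(3,1) S=82.6225 payoff=40.5575 vs cont=40.6333 → 40.6333 [wait]  node(3,2) S=116.0972 payoff=7.0828 vs cont=18.9923 → 18.9923 [wait]  node(3,3) S=163.1344 payoff=0.0000 vs cont=5.6964 → 5.6964 [wait]  ⇒ S*(3)=58.7996
t_2: node(2,0) S=69.7006 payoff=53.4794 vs cont=52.0831 → 53.4794 [stop]  node(2,1) S=97.9400 payoff=25.2400 vs cont=29.6365 → 29.6365 [wait]  node(2,2) S=137.6207 payoff=0.0000 vs cont=12.3055 → 12.3055 [wait]  ⇒ S*(2)=69.7006
t_1: node(1,0) S=82.6225 payoff=40.5575 vs cont=41.2623 → 41.2623 [wait]  node(1,1) S=116.0972 payoff=7.0828 vs cont=20.8635 → 20.8635 [wait]  ⇒ S*(1)=-
t_0: node(0,0) S=97.9400 payoff=25.2400 vs cont=30.8622 → 30.8622 [wait]  ⇒ S*(0)=-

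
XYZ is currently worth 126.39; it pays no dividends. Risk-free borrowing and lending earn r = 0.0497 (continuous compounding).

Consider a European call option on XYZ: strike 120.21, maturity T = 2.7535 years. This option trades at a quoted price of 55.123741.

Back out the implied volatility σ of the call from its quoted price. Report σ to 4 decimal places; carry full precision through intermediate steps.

At σ = 0.5931 the Black–Scholes value reproduces the quote:
σ√T = 0.5931·√2.7535 = 0.984171
d₁ = (ln(S/K) + (r+σ²/2)T) / (σ√T) = (ln(126.39/120.21) + (0.0497+0.5931²/2)·2.7535) / 0.984171 = (0.050132 + 0.621145) / 0.984171 = 0.682074
d₂ = d₁ − σ√T = 0.682074 − 0.984171 = -0.302097
e^{−rT} = 0.872102
N(d₁) = 0.752404,  N(d₂) = 0.381289
V = S·N(d₁) − K·e^{−rT}·N(d₂) = 95.096326 − 39.972585 = 55.123741 (matching the quote); vega is positive throughout, so no other σ reproduces this price

sigma = 0.5931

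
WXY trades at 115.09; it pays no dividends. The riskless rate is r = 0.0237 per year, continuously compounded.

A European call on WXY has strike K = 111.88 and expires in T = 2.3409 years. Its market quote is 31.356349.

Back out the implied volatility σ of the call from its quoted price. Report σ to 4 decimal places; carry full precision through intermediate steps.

sigma = 0.3990

At σ = 0.3990 the Black–Scholes value reproduces the quote:
σ√T = 0.399·√2.3409 = 0.610470
d₁ = (ln(S/K) + (r+σ²/2)T) / (σ√T) = (ln(115.09/111.88) + (0.0237+0.399²/2)·2.3409) / 0.610470 = (0.028288 + 0.241816) / 0.610470 = 0.442452
d₂ = d₁ − σ√T = 0.442452 − 0.610470 = -0.168018
e^{−rT} = 0.946032
N(d₁) = 0.670919,  N(d₂) = 0.433285
V = S·N(d₁) − K·e^{−rT}·N(d₂) = 77.216061 − 45.859712 = 31.356349 (matching the quote); vega is positive throughout, so no other σ reproduces this price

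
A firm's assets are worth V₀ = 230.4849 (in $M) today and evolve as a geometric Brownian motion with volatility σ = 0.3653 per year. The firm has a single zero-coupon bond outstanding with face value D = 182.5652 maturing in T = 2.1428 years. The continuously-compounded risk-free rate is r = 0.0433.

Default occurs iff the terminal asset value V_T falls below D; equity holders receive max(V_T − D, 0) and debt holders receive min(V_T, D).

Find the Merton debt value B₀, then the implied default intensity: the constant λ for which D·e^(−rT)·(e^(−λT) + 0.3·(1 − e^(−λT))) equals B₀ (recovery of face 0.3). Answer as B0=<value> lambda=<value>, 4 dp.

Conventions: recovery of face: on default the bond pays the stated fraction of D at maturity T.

Apply the equity-as-call identities (strike 182.5652, horizon 2.1428 years):
d₁ = [ln(V₀/D) + (r + σ²/2)T] / (σ√T)
   = [ln(230.4849/182.5652) + (0.0433 + 0.5·0.3653²)·2.1428] / (0.3653·√2.1428)
   = [0.233078 + 0.235755] / 0.534737 = 0.876754
d₂ = d₁ − σ√T = 0.876754 − 0.534737 = 0.342017
N(d₁) = 0.809690,  N(d₂) = 0.633831,  e^(−rT) = 0.911391
E₀ = V₀·N(d₁) − D·e^(−rT)·N(d₂)
   = 230.4849·0.809690 − 182.5652·0.911391·0.633831 = 81.159262
B₀ = V₀ − E₀ = 230.4849 − 81.159262 = 149.325638
e^(−λT) = (B₀·e^(rT)/D − 0.3)/(1 − 0.3) = (149.3256·1.097224/182.5652 − 0.3)/0.7 = 0.85350372
λ = −ln(0.85350372)/2.1428 = 0.073924

B0=149.3256 lambda=0.0739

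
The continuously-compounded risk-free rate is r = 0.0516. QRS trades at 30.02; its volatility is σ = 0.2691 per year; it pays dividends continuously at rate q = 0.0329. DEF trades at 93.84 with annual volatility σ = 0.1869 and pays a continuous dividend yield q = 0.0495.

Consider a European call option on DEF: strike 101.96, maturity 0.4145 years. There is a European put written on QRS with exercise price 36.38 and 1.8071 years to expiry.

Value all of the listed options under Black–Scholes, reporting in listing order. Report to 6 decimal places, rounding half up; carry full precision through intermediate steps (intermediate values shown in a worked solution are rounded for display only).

[DEF call K=101.96]
σ√T = 0.1869·√0.4145 = 0.120329
d₁ = (ln(S/K) + (r−q+σ²/2)T) / (σ√T) = (ln(93.84/101.96) + (0.0516−0.0495+0.1869²/2)·0.4145) / 0.120329 = (-0.082989 + 0.008110) / 0.120329 = -0.622287
d₂ = d₁ − σ√T = -0.622287 − 0.120329 = -0.742616
e^{−rT} = 0.978839
e^{−qT} = 0.979691
N(d₁) = 0.266877,  N(d₂) = 0.228857
price = S·e^{−qT}·N(d₁) − K·e^{−rT}·N(d₂) = 24.535104 − 22.840491 = 1.694613
[QRS put K=36.38]
σ√T = 0.2691·√1.8071 = 0.361747
d₁ = (ln(S/K) + (r−q+σ²/2)T) / (σ√T) = (ln(30.02/36.38) + (0.0516−0.0329+0.2691²/2)·1.8071) / 0.361747 = (-0.192155 + 0.099223) / 0.361747 = -0.256898
d₂ = d₁ − σ√T = -0.256898 − 0.361747 = -0.618645
e^{−rT} = 0.910969
e^{−qT} = 0.942279
N(−d₁) = 0.601371,  N(−d₂) = 0.731925
price = K·e^{−rT}·N(−d₂) − S·e^{−qT}·N(−d₁) = 24.256764 − 17.011127 = 7.245638

price(DEF call K=101.96) = 1.694613
price(QRS put K=36.38) = 7.245638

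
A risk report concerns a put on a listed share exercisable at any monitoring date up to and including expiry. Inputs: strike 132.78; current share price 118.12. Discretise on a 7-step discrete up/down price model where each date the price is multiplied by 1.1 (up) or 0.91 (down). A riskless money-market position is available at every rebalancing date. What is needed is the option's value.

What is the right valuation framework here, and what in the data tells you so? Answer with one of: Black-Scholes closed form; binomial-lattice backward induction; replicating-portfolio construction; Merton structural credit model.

Key observation: an American put (K = 132.78, S₀ = 118.12) on a 7-date tree has no closed form — the optimal stopping decision is embedded and must be resolved recursively from expiry.

framework: binomial-lattice backward induction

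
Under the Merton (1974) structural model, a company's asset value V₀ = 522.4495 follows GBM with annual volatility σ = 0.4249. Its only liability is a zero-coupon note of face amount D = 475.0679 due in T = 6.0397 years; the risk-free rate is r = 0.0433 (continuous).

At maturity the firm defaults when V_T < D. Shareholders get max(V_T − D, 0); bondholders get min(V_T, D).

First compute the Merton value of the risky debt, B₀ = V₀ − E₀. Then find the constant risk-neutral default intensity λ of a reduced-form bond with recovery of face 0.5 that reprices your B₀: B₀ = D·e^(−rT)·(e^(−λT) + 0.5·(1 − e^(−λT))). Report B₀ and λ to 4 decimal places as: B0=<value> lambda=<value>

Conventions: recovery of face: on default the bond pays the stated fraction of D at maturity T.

B0=257.9651 lambda=0.1474

With assets at 522.4495 and a single debt payment of 475.0679 at 6.0397 years:
d₁ = [ln(V₀/D) + (r + σ²/2)T] / (σ√T)
   = [ln(522.4495/475.0679) + (0.0433 + 0.5·0.4249²)·6.0397] / (0.4249·√6.0397)
   = [0.095071 + 0.806723] / 1.044226 = 0.863600
d₂ = d₁ − σ√T = 0.863600 − 1.044226 = -0.180626
N(d₁) = 0.806096,  N(d₂) = 0.428331,  e^(−rT) = 0.769881
E₀ = V₀·N(d₁) − D·e^(−rT)·N(d₂)
   = 522.4495·0.806096 − 475.0679·0.769881·0.428331 = 264.484374
B₀ = V₀ − E₀ = 522.4495 − 264.484374 = 257.965126
e^(−λT) = (B₀·e^(rT)/D − 0.5)/(1 − 0.5) = (257.9651·1.298902/475.0679 − 0.5)/0.5 = 0.41062484
λ = −ln(0.41062484)/6.0397 = 0.147371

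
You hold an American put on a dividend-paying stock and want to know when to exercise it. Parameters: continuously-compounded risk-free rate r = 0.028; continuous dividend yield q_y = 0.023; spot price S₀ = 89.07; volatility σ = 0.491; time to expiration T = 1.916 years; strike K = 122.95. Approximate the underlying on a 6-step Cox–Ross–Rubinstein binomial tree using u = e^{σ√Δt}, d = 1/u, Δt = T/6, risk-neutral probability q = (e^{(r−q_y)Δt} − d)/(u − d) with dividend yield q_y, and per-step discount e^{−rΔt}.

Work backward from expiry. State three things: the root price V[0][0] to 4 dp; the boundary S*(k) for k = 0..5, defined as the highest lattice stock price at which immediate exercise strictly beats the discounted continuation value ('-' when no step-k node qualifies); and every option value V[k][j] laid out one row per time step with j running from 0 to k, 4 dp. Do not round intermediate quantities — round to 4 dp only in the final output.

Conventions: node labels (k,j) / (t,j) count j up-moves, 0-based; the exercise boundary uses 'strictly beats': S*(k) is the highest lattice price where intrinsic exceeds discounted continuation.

price = 46.8599
boundary = - - - 38.7463 51.1365 67.4887
tree:
46.8599
59.0262 31.9580
71.8357 43.5370 17.5136
84.2037 57.1876 26.6300 5.9831
93.5917 71.8135 39.2907 10.6643 0.0000
100.7051 84.2037 55.4613 19.0081 0.0000 0.0000
106.0950 93.5917 71.8135 33.8800 0.0000 0.0000 0.0000

Δt=0.31933, u=1.31978, d=0.75770, q=0.43392, disc=e^(-rΔt)=0.99110
k=6 terminal: V=max(K-S,0) → 106.0950 93.5917 71.8135 33.8800 0.0000 0.0000 0.0000
k=5: j=0 S=22.2449 intr=100.7051 cont=99.7735 V=100.7051[EX]; j=1 S=38.7463 intr=84.2037 cont=83.3928 V=84.2037[EX]; j=2 S=67.4887 intr=55.4613 cont=54.8607 V=55.4613[EX]; j=3 S=117.5525 intr=5.3975 cont=19.0081 V=19.0081[hold]; j=4 S=204.7539 intr=0.0000 cont=0.0000 V=0.0000[hold]; j=5 S=356.6422 intr=0.0000 cont=0.0000 V=0.0000[hold]  S*(5)=67.4887
k=4: j=0 S=29.3583 intr=93.5917 cont=92.7121 V=93.5917[EX]; j=1 S=51.1365 intr=71.8135 cont=71.0933 V=71.8135[EX]; j=2 S=89.0700 intr=33.8800 cont=39.2907 V=39.2907[hold]; j=3 S=155.1429 intr=0.0000 cont=10.6643 V=10.6643[hold]; j=4 S=270.2293 intr=0.0000 cont=0.0000 V=0.0000[hold]  S*(4)=51.1365
k=3: j=0 S=38.7463 intr=84.2037 cont=83.3928 V=84.2037[EX]; j=1 S=67.4887 intr=55.4613 cont=57.1876 V=57.1876[hold]; j=2 S=117.5525 intr=5.3975 cont=26.6300 V=26.6300[hold]; j=3 S=204.7539 intr=0.0000 cont=5.9831 V=5.9831[hold]  S*(3)=38.7463
k=2: j=0 S=51.1365 intr=71.8135 cont=71.8357 V=71.8357[hold]; j=1 S=89.0700 intr=33.8800 cont=43.5370 V=43.5370[hold]; j=2 S=155.1429 intr=0.0000 cont=17.5136 V=17.5136[hold]  S*(2)=-
k=1: j=0 S=67.4887 intr=55.4613 cont=59.0262 V=59.0262[hold]; j=1 S=117.5525 intr=5.3975 cont=31.9580 V=31.9580[hold]  S*(1)=-
k=0: j=0 S=89.0700 intr=33.8800 cont=46.8599 V=46.8599[hold]  S*(0)=-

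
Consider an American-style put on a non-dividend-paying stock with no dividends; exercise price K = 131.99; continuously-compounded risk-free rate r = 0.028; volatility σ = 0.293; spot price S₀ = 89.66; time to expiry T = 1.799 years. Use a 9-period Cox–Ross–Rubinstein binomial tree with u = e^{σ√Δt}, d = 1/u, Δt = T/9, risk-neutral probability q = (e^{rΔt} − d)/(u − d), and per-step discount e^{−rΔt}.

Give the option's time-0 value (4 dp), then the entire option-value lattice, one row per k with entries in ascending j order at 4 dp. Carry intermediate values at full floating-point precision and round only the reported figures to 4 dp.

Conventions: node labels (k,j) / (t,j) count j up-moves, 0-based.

Δt=0.19989, u=1.13996, d=0.87722, q=0.48866, disc=e^(-rΔt)=0.99442
k=9 terminal: V=max(K-S,0) → 104.4111 96.1507 85.4162 71.4664 53.3384 29.7808 0.0000 0.0000 0.0000 0.0000
k=8: j=0 S=31.4389 intr=100.5511 cont=99.8144 V=100.5511[EX]; j=1 S=40.8555 intr=91.1345 cont=90.3978 V=91.1345[EX]; j=2 S=53.0925 intr=78.8975 cont=78.1608 V=78.8975[EX]; j=3 S=68.9947 intr=62.9953 cont=62.2586 V=62.9953[EX]; j=4 S=89.6600 intr=42.3300 cont=41.5933 V=42.3300[EX]; j=5 S=116.5149 intr=15.4751 cont=15.1431 V=15.4751[EX]; j=6 S=151.4133 intr=0.0000 cont=0.0000 V=0.0000[hold]; j=7 S=196.7645 intr=0.0000 cont=0.0000 V=0.0000[hold]; j=8 S=255.6993 intr=0.0000 cont=0.0000 V=0.0000[hold]
k=7: j=0 S=35.8393 intr=96.1507 cont=95.4141 V=96.1507[EX]; j=1 S=46.5738 intr=85.4162 cont=84.6795 V=85.4162[EX]; j=2 S=60.5236 intr=71.4664 cont=70.7297 V=71.4664[EX]; j=3 S=78.6516 intr=53.3384 cont=52.6018 V=53.3384[EX]; j=4 S=102.2092 intr=29.7808 cont=29.0441 V=29.7808[EX]; j=5 S=132.8228 intr=0.0000 cont=7.8689 V=7.8689[hold]; j=6 S=172.6058 intr=0.0000 cont=0.0000 V=0.0000[hold]; j=7 S=224.3046 intr=0.0000 cont=0.0000 V=0.0000[hold]
k=6: j=0 S=40.8555 intr=91.1345 cont=90.3978 V=91.1345[EX]; j=1 S=53.0925 intr=78.8975 cont=78.1608 V=78.8975[EX]; j=2 S=68.9947 intr=62.9953 cont=62.2586 V=62.9953[EX]; j=3 S=89.6600 intr=42.3300 cont=41.5933 V=42.3300[EX]; j=4 S=116.5149 intr=15.4751 cont=18.9669 V=18.9669[hold]; j=5 S=151.4133 intr=0.0000 cont=4.0012 V=4.0012[hold]; j=6 S=196.7645 intr=0.0000 cont=0.0000 V=0.0000[hold]
k=5: j=0 S=46.5738 intr=85.4162 cont=84.6795 V=85.4162[EX]; j=1 S=60.5236 intr=71.4664 cont=70.7297 V=71.4664[EX]; j=2 S=78.6516 intr=53.3384 cont=52.6018 V=53.3384[EX]; j=3 S=102.2092 intr=29.7808 cont=30.7409 V=30.7409[hold]; j=4 S=132.8228 intr=0.0000 cont=11.5887 V=11.5887[hold]; j=5 S=172.6058 intr=0.0000 cont=2.0346 V=2.0346[hold]
k=4: j=0 S=53.0925 intr=78.8975 cont=78.1608 V=78.8975[EX]; j=1 S=68.9947 intr=62.9953 cont=62.2586 V=62.9953[EX]; j=2 S=89.6600 intr=42.3300 cont=42.0599 V=42.3300[EX]; j=3 S=116.5149 intr=15.4751 cont=21.2627 V=21.2627[hold]; j=4 S=151.4133 intr=0.0000 cont=6.8814 V=6.8814[hold]
k=3: j=0 S=60.5236 intr=71.4664 cont=70.7297 V=71.4664[EX]; j=1 S=78.6516 intr=53.3384 cont=52.6018 V=53.3384[EX]; j=2 S=102.2092 intr=29.7808 cont=31.8565 V=31.8565[hold]; j=3 S=132.8228 intr=0.0000 cont=14.1557 V=14.1557[hold]
k=2: j=0 S=68.9947 intr=62.9953 cont=62.2586 V=62.9953[EX]; j=1 S=89.6600 intr=42.3300 cont=42.6020 V=42.6020[hold]; j=2 S=116.5149 intr=15.4751 cont=23.0773 V=23.0773[hold]
k=1: j=0 S=78.6516 intr=53.3384 cont=52.7339 V=53.3384[EX]; j=1 S=102.2092 intr=29.7808 cont=32.8765 V=32.8765[hold]
k=0: j=0 S=89.6600 intr=42.3300 cont=43.0977 V=43.0977[hold]

price = 43.0977
tree:
43.0977
53.3384 32.8765
62.9953 42.6020 23.0773
71.4664 53.3384 31.8565 14.1557
78.8975 62.9953 42.3300 21.2627 6.8814
85.4162 71.4664 53.3384 30.7409 11.5887 2.0346
91.1345 78.8975 62.9953 42.3300 18.9669 4.0012 0.0000
96.1507 85.4162 71.4664 53.3384 29.7808 7.8689 0.0000 0.0000
100.5511 91.1345 78.8975 62.9953 42.3300 15.4751 0.0000 0.0000 0.0000
104.4111 96.1507 85.4162 71.4664 53.3384 29.7808 0.0000 0.0000 0.0000 0.0000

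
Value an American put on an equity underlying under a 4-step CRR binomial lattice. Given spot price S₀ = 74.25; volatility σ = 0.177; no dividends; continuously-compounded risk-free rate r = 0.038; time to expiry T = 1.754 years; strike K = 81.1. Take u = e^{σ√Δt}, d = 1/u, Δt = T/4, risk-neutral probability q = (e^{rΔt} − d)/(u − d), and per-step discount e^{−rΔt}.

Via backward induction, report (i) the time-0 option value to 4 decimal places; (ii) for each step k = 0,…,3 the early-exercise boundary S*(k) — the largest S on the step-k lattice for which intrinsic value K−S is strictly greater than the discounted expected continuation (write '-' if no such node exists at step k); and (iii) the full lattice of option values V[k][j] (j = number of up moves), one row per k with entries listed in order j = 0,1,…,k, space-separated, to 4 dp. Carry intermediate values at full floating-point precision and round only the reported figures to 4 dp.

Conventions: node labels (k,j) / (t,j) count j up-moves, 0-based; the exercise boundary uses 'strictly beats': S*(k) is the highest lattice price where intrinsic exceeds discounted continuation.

params: Δt=0.43850 u=1.12435 d=0.88940 q=0.54225 e^(-rΔt)=0.98348
t_4 payoffs: 34.6394 22.3658 6.8500 0.0000 0.0000
t_3: node(3,0) S=52.2382 payoff=28.8618 vs cont=27.5217 → 28.8618 [stop]  node(3,1) S=66.0379 payoff=15.0621 vs cont=13.7219 → 15.0621 [stop]  node(3,2) S=83.4832 payoff=0.0000 vs cont=3.0838 → 3.0838 [wait]  node(3,3) S=105.5371 payoff=0.0000 vs cont=0.0000 → 0.0000 [wait]  ⇒ S*(3)=66.0379
t_2: node(2,0) S=58.7342 payoff=22.3658 vs cont=21.0257 → 22.3658 [stop]  node(2,1) S=74.2500 payoff=6.8500 vs cont=8.4253 → 8.4253 [wait]  node(2,2) S=93.8647 payoff=0.0000 vs cont=1.3883 → 1.3883 [wait]  ⇒ S*(2)=58.7342
t_1: node(1,0) S=66.0379 payoff=15.0621 vs cont=14.5620 → 15.0621 [stop]  node(1,1) S=83.4832 payoff=0.0000 vs cont=4.5334 → 4.5334 [wait]  ⇒ S*(1)=66.0379
t_0: node(0,0) S=74.2500 payoff=6.8500 vs cont=9.1983 → 9.1983 [wait]  ⇒ S*(0)=-

price = 9.1983
boundary = - 66.0379 58.7342 66.0379
tree:
9.1983
15.0621 4.5334
22.3658 8.4253 1.3883
28.8618 15.0621 3.0838 0.0000
34.6394 22.3658 6.8500 0.0000 0.0000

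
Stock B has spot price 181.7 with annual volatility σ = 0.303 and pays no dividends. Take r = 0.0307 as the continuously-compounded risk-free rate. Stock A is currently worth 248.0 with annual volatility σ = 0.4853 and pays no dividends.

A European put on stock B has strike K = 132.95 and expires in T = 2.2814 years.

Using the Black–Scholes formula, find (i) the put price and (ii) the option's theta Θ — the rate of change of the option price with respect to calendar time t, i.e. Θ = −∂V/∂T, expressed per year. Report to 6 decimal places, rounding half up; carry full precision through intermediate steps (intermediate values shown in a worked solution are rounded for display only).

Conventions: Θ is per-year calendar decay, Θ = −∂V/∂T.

σ√T = 0.303·√2.2814 = 0.457660
d₁ = (ln(S/K) + (r+σ²/2)T) / (σ√T) = (ln(181.7/132.95) + (0.0307+0.303²/2)·2.2814) / 0.457660 = (0.312384 + 0.174766) / 0.457660 = 1.064434
d₂ = d₁ − σ√T = 1.064434 − 0.457660 = 0.606774
e^{−rT} = 0.932357
N(−d₁) = 0.143566,  N(−d₂) = 0.272001
Put price V = K·e^{−rT}·N(−d₂) − S·N(−d₁) = 33.716352 − 26.085949 = 7.630402
φ(d₁) = (1/√(2π))·e^{−d₁²/2} = 0.226401
Θ = −S·φ(d₁)·σ/(2√T) + r·K·e^{−rT}·N(−d₂) = −4.126147 + 1.035092 = -3.091055

price = 7.630402
Θ = -3.091055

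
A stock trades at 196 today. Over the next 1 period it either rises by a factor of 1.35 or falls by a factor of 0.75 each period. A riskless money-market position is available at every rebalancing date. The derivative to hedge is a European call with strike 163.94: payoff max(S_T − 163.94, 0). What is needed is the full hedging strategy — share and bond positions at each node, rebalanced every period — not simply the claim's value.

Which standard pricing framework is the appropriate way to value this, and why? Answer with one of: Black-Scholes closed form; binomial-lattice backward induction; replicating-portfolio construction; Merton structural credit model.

Key observation: the deliverable is the dynamic trading strategy on the 1-step tree (spot 196, moves 1.35 and 0.75), so the valuation must go through the node-by-node replicating-portfolio solve.

framework: replicating-portfolio construction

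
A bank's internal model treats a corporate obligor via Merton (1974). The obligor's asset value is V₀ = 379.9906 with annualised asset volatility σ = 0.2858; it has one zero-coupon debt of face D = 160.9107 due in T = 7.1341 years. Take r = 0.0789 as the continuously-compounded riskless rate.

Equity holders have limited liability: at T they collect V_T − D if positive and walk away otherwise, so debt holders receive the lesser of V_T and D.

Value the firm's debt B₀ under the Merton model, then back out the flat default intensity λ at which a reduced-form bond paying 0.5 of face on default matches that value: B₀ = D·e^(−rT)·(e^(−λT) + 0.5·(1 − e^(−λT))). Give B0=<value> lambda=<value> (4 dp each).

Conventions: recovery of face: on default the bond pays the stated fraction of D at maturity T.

B0=90.0113 lambda=0.0051

Work the structural quantities from V₀ = 379.9906 against face 160.9107:
d₁ = [ln(V₀/D) + (r + σ²/2)T] / (σ√T)
   = [ln(379.9906/160.9107) + (0.0789 + 0.5·0.2858²)·7.1341] / (0.2858·√7.1341)
   = [0.859297 + 0.854243] / 0.763364 = 2.244721
d₂ = d₁ − σ√T = 2.244721 − 0.763364 = 1.481357
N(d₁) = 0.987607,  N(d₂) = 0.930744,  e^(−rT) = 0.569566
E₀ = V₀·N(d₁) − D·e^(−rT)·N(d₂)
   = 379.9906·0.987607 − 160.9107·0.569566·0.930744 = 289.979333
B₀ = V₀ − E₀ = 379.9906 − 289.979333 = 90.011267
e^(−λT) = (B₀·e^(rT)/D − 0.5)/(1 − 0.5) = (90.0113·1.755723/160.9107 − 0.5)/0.5 = 0.96425558
λ = −ln(0.96425558)/7.1341 = 0.005102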